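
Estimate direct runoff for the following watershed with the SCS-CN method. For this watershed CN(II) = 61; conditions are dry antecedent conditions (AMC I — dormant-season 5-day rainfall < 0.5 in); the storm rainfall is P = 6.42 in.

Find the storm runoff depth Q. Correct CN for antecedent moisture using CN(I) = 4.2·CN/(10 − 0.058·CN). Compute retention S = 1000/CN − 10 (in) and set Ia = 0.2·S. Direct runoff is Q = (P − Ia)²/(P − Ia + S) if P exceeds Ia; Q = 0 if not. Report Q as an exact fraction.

Dry (AMC I): CN(I) = 4.2·61/(10 − 0.058·61) = (1281/5)/(3231/500) = 42700/1077 ≈ 39.647
Retention S: 1000/CN − 10 with CN=39.647 → S = 6500/427 ≈ 15.222 in
Ia = 0.2S: 0.2·15.222 = 3.044 in (exactly 1300/427)
Excess rainfall: 6.420 − 3.044 = 3.376 in; P > Ia so Q > 0
Q = (72067/21350)²/((72067/21350) + 6500/427) = (5193652489/455822500)/(397067/21350) = 5193652489/8477380450 in ≈ 0.613 in

Q = 5193652489/8477380450 in ≈ 0.613 in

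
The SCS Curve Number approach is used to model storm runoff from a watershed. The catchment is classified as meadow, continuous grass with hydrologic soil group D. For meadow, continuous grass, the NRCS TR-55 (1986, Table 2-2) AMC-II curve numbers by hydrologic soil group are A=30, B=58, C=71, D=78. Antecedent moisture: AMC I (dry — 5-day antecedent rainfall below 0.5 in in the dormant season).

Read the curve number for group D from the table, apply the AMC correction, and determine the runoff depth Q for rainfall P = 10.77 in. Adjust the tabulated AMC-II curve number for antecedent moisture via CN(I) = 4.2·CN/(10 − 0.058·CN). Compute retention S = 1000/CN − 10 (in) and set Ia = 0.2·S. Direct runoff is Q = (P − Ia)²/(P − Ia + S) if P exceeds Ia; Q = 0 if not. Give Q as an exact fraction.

NRCS table: meadow, continuous grass, soil group D → CN(II) = 78
Dry (AMC I): CN(I) = 4.2·78/(10 − 0.058·78) = (1638/5)/(1369/250) = 81900/1369 ≈ 59.825
Max retention: S = 1000/(81900/1369) − 10 = 5500/819 in (≈ 6.716 in)
Ia = 0.2S: 0.2·6.716 = 1.343 in (exactly 1100/819)
Since P=10.770 > Ia=1.343: effective rainfall P−Ia = 772063/81900 in
Q = (772063/81900)²/((772063/81900) + 5500/819) = (596081275969/6707610000)/(1322063/81900) = 596081275969/108276959700 in ≈ 5.505 in

Q = 596081275969/108276959700 in ≈ 5.505 in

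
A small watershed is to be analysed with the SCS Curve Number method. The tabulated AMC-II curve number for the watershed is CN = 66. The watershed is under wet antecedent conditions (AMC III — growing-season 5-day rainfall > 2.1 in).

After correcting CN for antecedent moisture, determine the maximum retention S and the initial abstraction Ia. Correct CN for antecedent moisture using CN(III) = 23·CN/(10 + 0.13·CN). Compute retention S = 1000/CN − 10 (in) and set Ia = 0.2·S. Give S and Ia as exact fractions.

S = 1700/759 in ≈ 2.240 in; Ia = 340/759 in ≈ 0.448 in

Adjust CN=66 to AMC III: 23·66/(10 + 0.13·66) → 1518 ÷ (929/50) = 75900/929 ≈ 81.701
Retention S: 1000/CN − 10 with CN=81.701 → S = 1700/759 ≈ 2.240 in
Initial abstraction Ia = S/5 = (1700/759)/5 = 340/759 ≈ 0.448 in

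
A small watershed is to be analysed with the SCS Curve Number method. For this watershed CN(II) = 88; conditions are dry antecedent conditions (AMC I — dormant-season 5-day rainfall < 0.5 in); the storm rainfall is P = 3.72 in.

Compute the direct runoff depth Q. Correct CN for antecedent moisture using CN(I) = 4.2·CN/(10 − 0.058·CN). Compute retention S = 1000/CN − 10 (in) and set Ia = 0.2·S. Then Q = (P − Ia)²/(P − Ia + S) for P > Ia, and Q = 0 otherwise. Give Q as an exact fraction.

Q = 34939921/23409925 in ≈ 1.493 in

Adjust CN=88 to AMC I: 4.2·88/(10 − 0.058·88) → (1848/5) ÷ (612/125) = 3850/51 ≈ 75.490
Max retention: S = 1000/(3850/51) − 10 = 250/77 in (≈ 3.247 in)
Initial abstraction Ia = S/5 = (250/77)/5 = 50/77 ≈ 0.649 in
Excess rainfall: 3.720 − 0.649 = 3.071 in; P > Ia so Q > 0
Runoff Q = (P−Ia)²/(P−Ia+S) = (3.071)²/(3.071+3.247) = 34939921/23409925 ≈ 1.493 in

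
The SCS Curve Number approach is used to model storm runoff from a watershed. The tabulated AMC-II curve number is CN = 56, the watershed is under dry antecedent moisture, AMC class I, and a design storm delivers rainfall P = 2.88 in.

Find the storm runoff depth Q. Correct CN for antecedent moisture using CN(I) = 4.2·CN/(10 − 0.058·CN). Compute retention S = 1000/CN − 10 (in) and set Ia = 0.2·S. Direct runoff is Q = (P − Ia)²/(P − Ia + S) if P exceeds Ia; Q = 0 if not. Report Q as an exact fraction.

Q = 0 in ≈ 0.000 in

Dry (AMC I): CN(I) = 4.2·56/(10 − 0.058·56) = (1176/5)/(844/125) = 7350/211 ≈ 34.834
S = 1000/(7350/211) − 10 = 2750/147 in ≈ 18.707 in
Ia = 0.2·(2750/147) = 550/147 in ≈ 3.741 in
P = 2.880 ≤ Ia = 3.741 in: entire storm abstracted, Q = 0.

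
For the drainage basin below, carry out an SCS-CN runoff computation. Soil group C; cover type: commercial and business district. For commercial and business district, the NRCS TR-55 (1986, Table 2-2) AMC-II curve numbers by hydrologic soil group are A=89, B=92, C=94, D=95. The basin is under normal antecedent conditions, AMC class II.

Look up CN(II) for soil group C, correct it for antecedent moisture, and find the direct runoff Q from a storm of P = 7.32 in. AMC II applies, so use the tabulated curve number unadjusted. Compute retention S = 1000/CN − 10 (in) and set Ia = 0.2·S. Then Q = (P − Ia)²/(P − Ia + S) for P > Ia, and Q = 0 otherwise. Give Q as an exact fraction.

Q = 23806467/3603725 in ≈ 6.606 in

NRCS table: commercial and business district, soil group C → CN(II) = 94
Average conditions: CN = 94 (no AMC adjustment).
Retention S: 1000/CN − 10 with CN=94.000 → S = 30/47 ≈ 0.638 in
Ia = 0.2S: 0.2·0.638 = 0.128 in (exactly 6/47)
Since P=7.320 > Ia=0.128: effective rainfall P−Ia = 8451/1175 in
Q: (8451/1175)² ÷ (9201/1175) = 23806467/3603725 in (≈ 6.606 in)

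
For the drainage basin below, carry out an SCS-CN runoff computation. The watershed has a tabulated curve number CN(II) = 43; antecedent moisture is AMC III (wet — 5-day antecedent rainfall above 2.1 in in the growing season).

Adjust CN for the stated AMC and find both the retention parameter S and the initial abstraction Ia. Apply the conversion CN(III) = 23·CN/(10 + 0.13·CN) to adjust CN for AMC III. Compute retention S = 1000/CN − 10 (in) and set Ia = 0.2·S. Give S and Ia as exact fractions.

S = 5700/989 in ≈ 5.763 in; Ia = 1140/989 in ≈ 1.153 in

Wet (AMC III): CN(III) = 23·43/(10 + 0.13·43) = 989/(1559/100) = 98900/1559 ≈ 63.438
S = 1000/(98900/1559) − 10 = 5700/989 in ≈ 5.763 in
Ia = 0.2·(5700/989) = 1140/989 in ≈ 1.153 in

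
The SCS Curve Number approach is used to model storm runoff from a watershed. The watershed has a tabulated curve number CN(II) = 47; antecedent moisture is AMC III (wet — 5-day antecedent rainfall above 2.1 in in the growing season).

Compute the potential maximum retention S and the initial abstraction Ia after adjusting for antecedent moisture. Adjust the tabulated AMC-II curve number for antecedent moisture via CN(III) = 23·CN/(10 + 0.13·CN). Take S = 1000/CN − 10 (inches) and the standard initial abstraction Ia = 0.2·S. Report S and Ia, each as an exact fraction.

S = 5300/1081 in ≈ 4.903 in; Ia = 1060/1081 in ≈ 0.981 in

CN(III) from CN(II)=47: (23·47)/(10 + 0.13·47) = 108100/1611 ≈ 67.101
S = 1000/(108100/1611) − 10 = 5300/1081 in ≈ 4.903 in
Initial abstraction Ia = S/5 = (5300/1081)/5 = 1060/1081 ≈ 0.981 in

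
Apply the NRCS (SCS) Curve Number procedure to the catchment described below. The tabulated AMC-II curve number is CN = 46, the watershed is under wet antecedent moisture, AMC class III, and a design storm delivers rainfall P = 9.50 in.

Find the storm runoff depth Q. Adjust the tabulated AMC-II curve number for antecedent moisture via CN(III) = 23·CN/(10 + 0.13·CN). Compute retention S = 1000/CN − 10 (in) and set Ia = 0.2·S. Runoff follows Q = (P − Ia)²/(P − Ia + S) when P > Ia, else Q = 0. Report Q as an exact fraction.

Adjust CN=46 to AMC III: 23·46/(10 + 0.13·46) → 1058 ÷ (799/50) = 52900/799 ≈ 66.208
Retention S: 1000/CN − 10 with CN=66.208 → S = 2700/529 ≈ 5.104 in
Ia = 0.2S: 0.2·5.104 = 1.021 in (exactly 540/529)
P − Ia = 9.500 − 1.021 = 8971/1058 ≈ 8.479 in (> 0, runoff occurs)
Q = (8971/1058)²/((8971/1058) + 2700/529) = (80478841/1119364)/(14371/1058) = 80478841/15204518 in ≈ 5.293 in

Q = 80478841/15204518 in ≈ 5.293 in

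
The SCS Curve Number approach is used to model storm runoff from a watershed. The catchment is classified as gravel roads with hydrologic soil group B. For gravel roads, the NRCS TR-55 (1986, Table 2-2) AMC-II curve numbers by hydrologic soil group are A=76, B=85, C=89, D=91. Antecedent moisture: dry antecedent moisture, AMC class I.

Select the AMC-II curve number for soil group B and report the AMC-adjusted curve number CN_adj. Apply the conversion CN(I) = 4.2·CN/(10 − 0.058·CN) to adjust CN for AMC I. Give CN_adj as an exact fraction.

CN_adj = 11900/169 ≈ 70.414

NRCS table: gravel roads, soil group B → CN(II) = 85
Dry (AMC I): CN(I) = 4.2·85/(10 − 0.058·85) = 357/(507/100) = 11900/169 ≈ 70.414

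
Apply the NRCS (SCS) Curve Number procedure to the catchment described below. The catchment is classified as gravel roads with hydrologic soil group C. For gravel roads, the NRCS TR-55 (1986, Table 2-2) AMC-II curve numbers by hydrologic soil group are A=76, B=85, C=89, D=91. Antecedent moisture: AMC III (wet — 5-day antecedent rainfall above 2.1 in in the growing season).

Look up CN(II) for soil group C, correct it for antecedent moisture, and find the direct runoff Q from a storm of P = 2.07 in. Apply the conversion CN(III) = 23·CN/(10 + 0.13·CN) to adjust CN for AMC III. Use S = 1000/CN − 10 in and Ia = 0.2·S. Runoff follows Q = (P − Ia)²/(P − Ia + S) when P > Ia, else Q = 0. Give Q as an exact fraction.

Q = 161386189441/104750926300 in ≈ 1.541 in

NRCS table: gravel roads, soil group C → CN(II) = 89
Wet (AMC III): CN(III) = 23·89/(10 + 0.13·89) = 2047/(2157/100) = 204700/2157 ≈ 94.900
S = 1000/(204700/2157) − 10 = 1100/2047 in ≈ 0.537 in
Ia = 0.2S: 0.2·0.537 = 0.107 in (exactly 220/2047)
P − Ia = 2.070 − 0.107 = 401729/204700 ≈ 1.963 in (> 0, runoff occurs)
Q: (401729/204700)² ÷ (511729/204700) = 161386189441/104750926300 in (≈ 1.541 in)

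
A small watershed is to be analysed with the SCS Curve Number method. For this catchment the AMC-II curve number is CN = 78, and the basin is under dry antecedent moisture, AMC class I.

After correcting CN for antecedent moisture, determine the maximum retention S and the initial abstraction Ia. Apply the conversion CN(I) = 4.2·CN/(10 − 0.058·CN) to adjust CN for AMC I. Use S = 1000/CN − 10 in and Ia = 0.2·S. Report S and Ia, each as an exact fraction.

S = 5500/819 in ≈ 6.716 in; Ia = 1100/819 in ≈ 1.343 in

Adjust CN=78 to AMC I: 4.2·78/(10 − 0.058·78) → (1638/5) ÷ (1369/250) = 81900/1369 ≈ 59.825
Max retention: S = 1000/(81900/1369) − 10 = 5500/819 in (≈ 6.716 in)
Ia = 0.2S: 0.2·6.716 = 1.343 in (exactly 1100/819)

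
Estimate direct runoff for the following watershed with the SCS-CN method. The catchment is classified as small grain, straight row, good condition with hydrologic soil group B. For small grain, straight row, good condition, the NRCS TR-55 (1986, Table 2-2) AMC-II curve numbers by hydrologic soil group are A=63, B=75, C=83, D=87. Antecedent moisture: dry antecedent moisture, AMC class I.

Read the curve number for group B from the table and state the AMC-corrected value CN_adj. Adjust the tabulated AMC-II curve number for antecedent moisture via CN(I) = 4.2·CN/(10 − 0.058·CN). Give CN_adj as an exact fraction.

NRCS table: small grain, straight row, good condition, soil group B → CN(II) = 75
Dry (AMC I): CN(I) = 4.2·75/(10 − 0.058·75) = 315/(113/20) = 6300/113 ≈ 55.752

CN_adj = 6300/113 ≈ 55.752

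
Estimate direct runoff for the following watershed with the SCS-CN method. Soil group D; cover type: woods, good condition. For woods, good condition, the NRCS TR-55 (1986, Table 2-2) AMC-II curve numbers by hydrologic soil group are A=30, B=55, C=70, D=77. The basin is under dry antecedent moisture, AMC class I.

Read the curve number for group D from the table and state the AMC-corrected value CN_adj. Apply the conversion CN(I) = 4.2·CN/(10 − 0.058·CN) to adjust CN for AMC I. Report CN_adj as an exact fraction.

CN_adj = 161700/2767 ≈ 58.439

NRCS table: woods, good condition, soil group D → CN(II) = 77
Adjust CN=77 to AMC I: 4.2·77/(10 − 0.058·77) → (1617/5) ÷ (2767/500) = 161700/2767 ≈ 58.439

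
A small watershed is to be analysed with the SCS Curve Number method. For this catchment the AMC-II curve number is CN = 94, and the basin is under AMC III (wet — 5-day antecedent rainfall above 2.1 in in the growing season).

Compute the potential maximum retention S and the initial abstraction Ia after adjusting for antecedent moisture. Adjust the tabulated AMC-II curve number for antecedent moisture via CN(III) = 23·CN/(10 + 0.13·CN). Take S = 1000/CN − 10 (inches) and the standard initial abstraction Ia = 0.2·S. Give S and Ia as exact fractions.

S = 300/1081 in ≈ 0.278 in; Ia = 60/1081 in ≈ 0.056 in

CN(III) from CN(II)=94: (23·94)/(10 + 0.13·94) = 108100/1111 ≈ 97.300
Max retention: S = 1000/(108100/1111) − 10 = 300/1081 in (≈ 0.278 in)
Initial abstraction Ia = S/5 = (300/1081)/5 = 60/1081 ≈ 0.056 in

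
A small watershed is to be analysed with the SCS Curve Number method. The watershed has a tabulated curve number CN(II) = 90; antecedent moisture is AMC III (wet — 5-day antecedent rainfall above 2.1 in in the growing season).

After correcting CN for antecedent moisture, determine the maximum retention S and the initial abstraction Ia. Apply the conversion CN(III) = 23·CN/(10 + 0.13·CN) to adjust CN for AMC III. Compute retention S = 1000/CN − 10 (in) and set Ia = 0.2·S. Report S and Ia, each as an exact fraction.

S = 100/207 in ≈ 0.483 in; Ia = 20/207 in ≈ 0.097 in

CN(III) from CN(II)=90: (23·90)/(10 + 0.13·90) = 20700/217 ≈ 95.392
S = 1000/(20700/217) − 10 = 100/207 in ≈ 0.483 in
Ia = 0.2S: 0.2·0.483 = 0.097 in (exactly 20/207)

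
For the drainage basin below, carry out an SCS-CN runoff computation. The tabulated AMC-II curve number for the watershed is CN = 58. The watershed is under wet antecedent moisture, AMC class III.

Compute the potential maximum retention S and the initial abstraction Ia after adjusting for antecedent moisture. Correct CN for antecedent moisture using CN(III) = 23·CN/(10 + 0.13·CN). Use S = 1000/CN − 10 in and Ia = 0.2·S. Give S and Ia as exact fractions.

Wet (AMC III): CN(III) = 23·58/(10 + 0.13·58) = 1334/(877/50) = 66700/877 ≈ 76.055
Max retention: S = 1000/(66700/877) − 10 = 2100/667 in (≈ 3.148 in)
Initial abstraction Ia = S/5 = (2100/667)/5 = 420/667 ≈ 0.630 in

S = 2100/667 in ≈ 3.148 in; Ia = 420/667 in ≈ 0.630 in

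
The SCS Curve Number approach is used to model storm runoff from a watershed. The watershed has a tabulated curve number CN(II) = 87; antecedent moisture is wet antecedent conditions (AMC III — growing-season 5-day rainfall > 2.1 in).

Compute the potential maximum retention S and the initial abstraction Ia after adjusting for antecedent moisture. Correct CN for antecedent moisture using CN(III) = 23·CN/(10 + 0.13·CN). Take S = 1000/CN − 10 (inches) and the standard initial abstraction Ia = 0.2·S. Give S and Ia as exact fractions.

Wet (AMC III): CN(III) = 23·87/(10 + 0.13·87) = 2001/(2131/100) = 200100/2131 ≈ 93.900
Retention S: 1000/CN − 10 with CN=93.900 → S = 1300/2001 ≈ 0.650 in
Ia = 0.2·(1300/2001) = 260/2001 in ≈ 0.130 in

S = 1300/2001 in ≈ 0.650 in; Ia = 260/2001 in ≈ 0.130 in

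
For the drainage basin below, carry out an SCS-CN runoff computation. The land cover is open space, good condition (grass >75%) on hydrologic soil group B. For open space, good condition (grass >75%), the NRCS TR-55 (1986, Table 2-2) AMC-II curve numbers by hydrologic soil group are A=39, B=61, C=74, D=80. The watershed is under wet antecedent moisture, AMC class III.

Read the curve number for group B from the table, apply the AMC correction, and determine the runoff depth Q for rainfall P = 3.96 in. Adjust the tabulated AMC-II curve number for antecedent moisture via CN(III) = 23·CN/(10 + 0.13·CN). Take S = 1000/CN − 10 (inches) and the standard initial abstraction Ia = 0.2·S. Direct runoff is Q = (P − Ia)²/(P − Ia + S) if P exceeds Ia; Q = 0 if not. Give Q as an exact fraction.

Q = 4751881203/2535887425 in ≈ 1.874 in

NRCS table: open space, good condition (grass >75%), soil group B → CN(II) = 61
CN(III) from CN(II)=61: (23·61)/(10 + 0.13·61) = 140300/1793 ≈ 78.249
S = 1000/(140300/1793) − 10 = 3900/1403 in ≈ 2.780 in
Initial abstraction Ia = S/5 = (3900/1403)/5 = 780/1403 ≈ 0.556 in
Since P=3.960 > Ia=0.556: effective rainfall P−Ia = 119397/35075 in
Q = (119397/35075)²/((119397/35075) + 3900/1403) = (14255643609/1230255625)/(216897/35075) = 4751881203/2535887425 in ≈ 1.874 in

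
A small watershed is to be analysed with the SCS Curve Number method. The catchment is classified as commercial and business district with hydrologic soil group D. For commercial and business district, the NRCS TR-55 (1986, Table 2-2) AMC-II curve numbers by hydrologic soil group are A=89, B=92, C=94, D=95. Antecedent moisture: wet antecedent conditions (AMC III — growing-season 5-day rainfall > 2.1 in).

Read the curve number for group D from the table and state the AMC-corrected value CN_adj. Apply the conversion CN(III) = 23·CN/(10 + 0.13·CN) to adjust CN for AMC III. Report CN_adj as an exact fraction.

NRCS table: commercial and business district, soil group D → CN(II) = 95
Adjust CN=95 to AMC III: 23·95/(10 + 0.13·95) → 2185 ÷ (447/20) = 43700/447 ≈ 97.763

CN_adj = 43700/447 ≈ 97.763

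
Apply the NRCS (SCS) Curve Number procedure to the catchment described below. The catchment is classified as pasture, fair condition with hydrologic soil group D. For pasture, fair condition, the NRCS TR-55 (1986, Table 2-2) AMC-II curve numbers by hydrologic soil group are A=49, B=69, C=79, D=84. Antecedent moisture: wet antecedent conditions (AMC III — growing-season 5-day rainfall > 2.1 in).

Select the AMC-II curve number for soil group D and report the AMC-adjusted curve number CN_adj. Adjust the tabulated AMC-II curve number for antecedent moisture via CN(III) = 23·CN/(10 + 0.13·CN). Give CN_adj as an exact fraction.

CN_adj = 48300/523 ≈ 92.352

NRCS table: pasture, fair condition, soil group D → CN(II) = 84
Wet (AMC III): CN(III) = 23·84/(10 + 0.13·84) = 1932/(523/25) = 48300/523 ≈ 92.352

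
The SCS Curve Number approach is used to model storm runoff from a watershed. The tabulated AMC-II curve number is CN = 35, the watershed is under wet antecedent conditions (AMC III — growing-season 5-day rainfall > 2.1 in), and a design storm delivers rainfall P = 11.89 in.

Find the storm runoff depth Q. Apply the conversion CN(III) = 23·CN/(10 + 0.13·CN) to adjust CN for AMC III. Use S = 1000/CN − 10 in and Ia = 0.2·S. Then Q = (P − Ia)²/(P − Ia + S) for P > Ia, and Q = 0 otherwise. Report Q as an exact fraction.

Wet (AMC III): CN(III) = 23·35/(10 + 0.13·35) = 805/(291/20) = 16100/291 ≈ 55.326
S = 1000/(16100/291) − 10 = 1300/161 in ≈ 8.075 in
Ia = 0.2·(1300/161) = 260/161 in ≈ 1.615 in
Since P=11.890 > Ia=1.615: effective rainfall P−Ia = 165429/16100 in
Runoff Q = (P−Ia)²/(P−Ia+S) = (10.275)²/(10.275+8.075) = 27366754041/4756406900 ≈ 5.754 in

Q = 27366754041/4756406900 in ≈ 5.754 in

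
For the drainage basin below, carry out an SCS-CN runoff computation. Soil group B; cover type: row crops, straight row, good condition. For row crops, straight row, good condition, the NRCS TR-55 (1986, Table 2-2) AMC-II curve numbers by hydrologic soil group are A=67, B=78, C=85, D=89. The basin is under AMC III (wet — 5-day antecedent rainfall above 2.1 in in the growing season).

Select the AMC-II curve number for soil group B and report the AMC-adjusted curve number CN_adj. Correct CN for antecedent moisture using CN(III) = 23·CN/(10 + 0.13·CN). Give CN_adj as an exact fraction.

CN_adj = 89700/1007 ≈ 89.076

NRCS table: row crops, straight row, good condition, soil group B → CN(II) = 78
Adjust CN=78 to AMC III: 23·78/(10 + 0.13·78) → 1794 ÷ (1007/50) = 89700/1007 ≈ 89.076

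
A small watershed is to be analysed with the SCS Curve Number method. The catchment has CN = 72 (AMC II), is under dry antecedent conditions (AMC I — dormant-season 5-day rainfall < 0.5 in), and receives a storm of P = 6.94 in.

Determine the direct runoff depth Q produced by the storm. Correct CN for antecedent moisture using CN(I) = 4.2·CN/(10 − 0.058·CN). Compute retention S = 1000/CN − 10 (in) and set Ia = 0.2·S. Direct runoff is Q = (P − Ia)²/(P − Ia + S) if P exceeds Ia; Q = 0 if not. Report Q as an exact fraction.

CN(I) from CN(II)=72: (4.2·72)/(10 − 0.058·72) = 675/13 ≈ 51.923
S = 1000/(675/13) − 10 = 250/27 in ≈ 9.259 in
Initial abstraction Ia = S/5 = (250/27)/5 = 50/27 ≈ 1.852 in
P − Ia = 6.940 − 1.852 = 6869/1350 ≈ 5.088 in (> 0, runoff occurs)
Q = (6869/1350)²/((6869/1350) + 250/27) = (47183161/1822500)/(19369/1350) = 47183161/26148150 in ≈ 1.804 in

Q = 47183161/26148150 in ≈ 1.804 in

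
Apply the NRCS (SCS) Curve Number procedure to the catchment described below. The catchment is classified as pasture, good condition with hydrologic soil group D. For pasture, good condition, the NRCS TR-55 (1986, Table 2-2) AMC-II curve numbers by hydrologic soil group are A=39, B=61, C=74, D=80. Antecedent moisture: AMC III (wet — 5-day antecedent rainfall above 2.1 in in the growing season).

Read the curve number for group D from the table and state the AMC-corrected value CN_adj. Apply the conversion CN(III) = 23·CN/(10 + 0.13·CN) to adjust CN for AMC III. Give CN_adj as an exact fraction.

CN_adj = 4600/51 ≈ 90.196

NRCS table: pasture, good condition, soil group D → CN(II) = 80
CN(III) from CN(II)=80: (23·80)/(10 + 0.13·80) = 4600/51 ≈ 90.196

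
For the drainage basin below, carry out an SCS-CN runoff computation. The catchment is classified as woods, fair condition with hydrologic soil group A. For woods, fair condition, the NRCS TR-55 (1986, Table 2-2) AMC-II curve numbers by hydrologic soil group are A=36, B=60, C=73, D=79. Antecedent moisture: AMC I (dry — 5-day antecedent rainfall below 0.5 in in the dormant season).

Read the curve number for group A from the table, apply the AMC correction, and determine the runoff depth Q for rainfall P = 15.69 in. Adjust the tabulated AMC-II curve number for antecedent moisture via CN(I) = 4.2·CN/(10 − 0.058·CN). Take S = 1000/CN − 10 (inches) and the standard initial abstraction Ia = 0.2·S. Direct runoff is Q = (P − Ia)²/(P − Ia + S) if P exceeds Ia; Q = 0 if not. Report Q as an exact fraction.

NRCS table: woods, fair condition, soil group A → CN(II) = 36
Adjust CN=36 to AMC I: 4.2·36/(10 − 0.058·36) → (756/5) ÷ (989/125) = 18900/989 ≈ 19.110
Retention S: 1000/CN − 10 with CN=19.110 → S = 8000/189 ≈ 42.328 in
Ia = 0.2S: 0.2·42.328 = 8.466 in (exactly 1600/189)
Excess rainfall: 15.690 − 8.466 = 7.224 in; P > Ia so Q > 0
Runoff Q = (P−Ia)²/(P−Ia+S) = (7.224)²/(7.224+42.328) = 18643444681/17700624900 ≈ 1.053 in

Q = 18643444681/17700624900 in ≈ 1.053 in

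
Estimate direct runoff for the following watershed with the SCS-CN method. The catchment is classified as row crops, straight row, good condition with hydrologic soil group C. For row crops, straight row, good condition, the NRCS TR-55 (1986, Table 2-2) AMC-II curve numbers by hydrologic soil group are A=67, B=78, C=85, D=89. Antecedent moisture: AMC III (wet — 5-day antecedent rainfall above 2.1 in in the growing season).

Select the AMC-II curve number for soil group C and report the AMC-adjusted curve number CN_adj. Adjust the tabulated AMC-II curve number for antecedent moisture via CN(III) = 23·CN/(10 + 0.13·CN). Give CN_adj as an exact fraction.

NRCS table: row crops, straight row, good condition, soil group C → CN(II) = 85
CN(III) from CN(II)=85: (23·85)/(10 + 0.13·85) = 39100/421 ≈ 92.874

CN_adj = 39100/421 ≈ 92.874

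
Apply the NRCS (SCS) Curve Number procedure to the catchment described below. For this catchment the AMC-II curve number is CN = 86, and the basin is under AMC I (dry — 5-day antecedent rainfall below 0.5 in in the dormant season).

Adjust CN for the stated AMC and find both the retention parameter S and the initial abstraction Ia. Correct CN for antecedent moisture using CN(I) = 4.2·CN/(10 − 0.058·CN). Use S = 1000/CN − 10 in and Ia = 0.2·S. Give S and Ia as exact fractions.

Dry (AMC I): CN(I) = 4.2·86/(10 − 0.058·86) = (1806/5)/(1253/250) = 12900/179 ≈ 72.067
S = 1000/(12900/179) − 10 = 500/129 in ≈ 3.876 in
Initial abstraction Ia = S/5 = (500/129)/5 = 100/129 ≈ 0.775 in

S = 500/129 in ≈ 3.876 in; Ia = 100/129 in ≈ 0.775 in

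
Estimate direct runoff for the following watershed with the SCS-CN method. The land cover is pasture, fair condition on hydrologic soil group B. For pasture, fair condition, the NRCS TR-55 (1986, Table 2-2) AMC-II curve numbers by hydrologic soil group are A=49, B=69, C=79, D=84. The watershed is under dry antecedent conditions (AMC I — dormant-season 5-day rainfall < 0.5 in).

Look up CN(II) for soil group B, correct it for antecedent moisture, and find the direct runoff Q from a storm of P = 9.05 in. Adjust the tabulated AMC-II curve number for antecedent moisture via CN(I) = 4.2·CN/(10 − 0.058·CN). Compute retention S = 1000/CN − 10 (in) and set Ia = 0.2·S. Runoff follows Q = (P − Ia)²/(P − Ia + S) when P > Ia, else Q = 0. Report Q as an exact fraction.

Q = 40107672361/14787595620 in ≈ 2.712 in

NRCS table: pasture, fair condition, soil group B → CN(II) = 69
CN(I) from CN(II)=69: (4.2·69)/(10 − 0.058·69) = 144900/2999 ≈ 48.316
Retention S: 1000/CN − 10 with CN=48.316 → S = 15500/1449 ≈ 10.697 in
Initial abstraction Ia = S/5 = (15500/1449)/5 = 3100/1449 ≈ 2.139 in
Since P=9.050 > Ia=2.139: effective rainfall P−Ia = 200269/28980 in
Q: (200269/28980)² ÷ (510269/28980) = 40107672361/14787595620 in (≈ 2.712 in)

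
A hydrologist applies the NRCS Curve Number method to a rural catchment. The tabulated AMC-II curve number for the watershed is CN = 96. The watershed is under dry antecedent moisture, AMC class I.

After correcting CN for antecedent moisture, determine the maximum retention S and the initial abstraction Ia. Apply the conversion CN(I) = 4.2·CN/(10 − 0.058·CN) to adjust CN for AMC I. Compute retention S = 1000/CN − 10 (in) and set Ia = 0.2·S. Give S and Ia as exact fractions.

Adjust CN=96 to AMC I: 4.2·96/(10 − 0.058·96) → (2016/5) ÷ (554/125) = 25200/277 ≈ 90.975
Max retention: S = 1000/(25200/277) − 10 = 125/126 in (≈ 0.992 in)
Ia = 0.2·(125/126) = 25/126 in ≈ 0.198 in

S = 125/126 in ≈ 0.992 in; Ia = 25/126 in ≈ 0.198 in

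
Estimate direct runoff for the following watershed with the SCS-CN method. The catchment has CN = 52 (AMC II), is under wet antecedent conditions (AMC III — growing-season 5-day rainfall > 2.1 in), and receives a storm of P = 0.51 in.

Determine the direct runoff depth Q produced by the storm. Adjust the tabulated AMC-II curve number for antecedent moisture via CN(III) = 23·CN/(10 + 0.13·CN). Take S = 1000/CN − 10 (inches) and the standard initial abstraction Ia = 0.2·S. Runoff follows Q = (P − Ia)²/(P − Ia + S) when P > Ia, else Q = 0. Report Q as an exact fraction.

CN(III) from CN(II)=52: (23·52)/(10 + 0.13·52) = 29900/419 ≈ 71.360
Max retention: S = 1000/(29900/419) − 10 = 1200/299 in (≈ 4.013 in)
Ia = 0.2S: 0.2·4.013 = 0.803 in (exactly 240/299)
P = 0.510 ≤ Ia = 0.803 in: entire storm abstracted, Q = 0.

Q = 0 in ≈ 0.000 in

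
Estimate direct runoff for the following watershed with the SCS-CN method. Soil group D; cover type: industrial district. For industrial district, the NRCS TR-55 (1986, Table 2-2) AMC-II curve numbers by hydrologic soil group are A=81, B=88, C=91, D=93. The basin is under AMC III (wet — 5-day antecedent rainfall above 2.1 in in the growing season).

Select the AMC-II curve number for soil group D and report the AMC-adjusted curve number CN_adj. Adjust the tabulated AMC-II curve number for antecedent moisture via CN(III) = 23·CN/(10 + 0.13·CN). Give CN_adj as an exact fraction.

NRCS table: industrial district, soil group D → CN(II) = 93
CN(III) from CN(II)=93: (23·93)/(10 + 0.13·93) = 213900/2209 ≈ 96.831

CN_adj = 213900/2209 ≈ 96.831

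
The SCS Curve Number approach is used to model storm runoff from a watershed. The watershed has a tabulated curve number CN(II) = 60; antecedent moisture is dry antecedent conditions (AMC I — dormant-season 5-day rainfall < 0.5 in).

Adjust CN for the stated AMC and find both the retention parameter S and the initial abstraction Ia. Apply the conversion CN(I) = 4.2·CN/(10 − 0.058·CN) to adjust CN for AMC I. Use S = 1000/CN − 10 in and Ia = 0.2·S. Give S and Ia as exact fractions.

S = 1000/63 in ≈ 15.873 in; Ia = 200/63 in ≈ 3.175 in

CN(I) from CN(II)=60: (4.2·60)/(10 − 0.058·60) = 6300/163 ≈ 38.650
Max retention: S = 1000/(6300/163) − 10 = 1000/63 in (≈ 15.873 in)
Initial abstraction Ia = S/5 = (1000/63)/5 = 200/63 ≈ 3.175 in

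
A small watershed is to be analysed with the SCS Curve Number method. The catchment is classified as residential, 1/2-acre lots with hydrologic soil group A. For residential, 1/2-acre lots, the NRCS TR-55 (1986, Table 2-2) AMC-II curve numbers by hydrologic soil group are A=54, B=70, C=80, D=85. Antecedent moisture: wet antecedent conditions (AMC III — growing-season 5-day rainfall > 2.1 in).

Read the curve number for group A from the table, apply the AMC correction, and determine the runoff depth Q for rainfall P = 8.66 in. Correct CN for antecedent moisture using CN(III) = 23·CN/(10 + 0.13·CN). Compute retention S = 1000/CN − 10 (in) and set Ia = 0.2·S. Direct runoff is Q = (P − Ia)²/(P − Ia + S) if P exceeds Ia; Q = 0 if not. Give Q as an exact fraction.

Q = 114297481/21182850 in ≈ 5.396 in

NRCS table: residential, 1/2-acre lots, soil group A → CN(II) = 54
Wet (AMC III): CN(III) = 23·54/(10 + 0.13·54) = 1242/(851/50) = 2700/37 ≈ 72.973
Max retention: S = 1000/(2700/37) − 10 = 100/27 in (≈ 3.704 in)
Ia = 0.2·(100/27) = 20/27 in ≈ 0.741 in
Since P=8.660 > Ia=0.741: effective rainfall P−Ia = 10691/1350 in
Q = (10691/1350)²/((10691/1350) + 100/27) = (114297481/1822500)/(15691/1350) = 114297481/21182850 in ≈ 5.396 in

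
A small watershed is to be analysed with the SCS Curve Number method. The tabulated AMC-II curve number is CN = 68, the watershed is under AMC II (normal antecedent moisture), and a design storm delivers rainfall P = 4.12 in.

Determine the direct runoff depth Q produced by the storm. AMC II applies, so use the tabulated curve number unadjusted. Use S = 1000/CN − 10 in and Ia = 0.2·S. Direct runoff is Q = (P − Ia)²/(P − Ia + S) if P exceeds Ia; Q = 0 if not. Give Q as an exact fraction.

AMC II — tabulated CN = 68 applies directly.
S = 1000/68 − 10 = 80/17 in ≈ 4.706 in
Ia = 0.2·(80/17) = 16/17 in ≈ 0.941 in
Excess rainfall: 4.120 − 0.941 = 3.179 in; P > Ia so Q > 0
Q = (1351/425)²/((1351/425) + 80/17) = (1825201/180625)/(3351/425) = 1825201/1424175 in ≈ 1.282 in

Q = 1825201/1424175 in ≈ 1.282 in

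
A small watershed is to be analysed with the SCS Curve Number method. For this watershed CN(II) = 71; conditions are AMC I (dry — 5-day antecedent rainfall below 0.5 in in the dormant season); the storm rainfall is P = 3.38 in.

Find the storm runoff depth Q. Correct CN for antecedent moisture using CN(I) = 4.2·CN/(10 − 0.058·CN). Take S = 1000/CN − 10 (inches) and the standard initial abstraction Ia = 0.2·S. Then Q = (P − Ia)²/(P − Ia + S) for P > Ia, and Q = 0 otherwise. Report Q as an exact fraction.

Q = 11444506441/62024034450 in ≈ 0.185 in

Dry (AMC I): CN(I) = 4.2·71/(10 − 0.058·71) = (1491/5)/(2941/500) = 149100/2941 ≈ 50.697
S = 1000/(149100/2941) − 10 = 14500/1491 in ≈ 9.725 in
Initial abstraction Ia = S/5 = (14500/1491)/5 = 2900/1491 ≈ 1.945 in
P − Ia = 3.380 − 1.945 = 106979/74550 ≈ 1.435 in (> 0, runoff occurs)
Q = (106979/74550)²/((106979/74550) + 14500/1491) = (11444506441/5557702500)/(831979/74550) = 11444506441/62024034450 in ≈ 0.185 in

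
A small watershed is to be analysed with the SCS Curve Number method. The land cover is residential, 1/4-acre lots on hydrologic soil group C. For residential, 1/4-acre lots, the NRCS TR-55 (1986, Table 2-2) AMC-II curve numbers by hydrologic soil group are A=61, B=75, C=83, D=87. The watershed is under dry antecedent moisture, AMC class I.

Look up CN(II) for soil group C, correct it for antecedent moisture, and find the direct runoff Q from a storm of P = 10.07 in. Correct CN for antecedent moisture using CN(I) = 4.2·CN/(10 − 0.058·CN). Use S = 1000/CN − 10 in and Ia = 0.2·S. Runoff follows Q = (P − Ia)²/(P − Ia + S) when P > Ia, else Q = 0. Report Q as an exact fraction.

NRCS table: residential, 1/4-acre lots, soil group C → CN(II) = 83
Adjust CN=83 to AMC I: 4.2·83/(10 − 0.058·83) → (1743/5) ÷ (2593/500) = 174300/2593 ≈ 67.219
Max retention: S = 1000/(174300/2593) − 10 = 8500/1743 in (≈ 4.877 in)
Ia = 0.2·(8500/1743) = 1700/1743 in ≈ 0.975 in
Since P=10.070 > Ia=0.975: effective rainfall P−Ia = 1585201/174300 in
Q: (1585201/174300)² ÷ (2435201/174300) = 2512862210401/424455534300 in (≈ 5.920 in)

Q = 2512862210401/424455534300 in ≈ 5.920 in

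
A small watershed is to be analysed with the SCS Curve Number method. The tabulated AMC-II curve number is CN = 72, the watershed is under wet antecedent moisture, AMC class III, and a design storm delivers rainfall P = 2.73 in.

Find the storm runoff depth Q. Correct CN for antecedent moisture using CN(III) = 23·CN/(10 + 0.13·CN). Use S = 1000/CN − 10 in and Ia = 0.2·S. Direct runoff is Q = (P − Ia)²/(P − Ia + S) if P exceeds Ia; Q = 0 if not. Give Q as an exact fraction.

Adjust CN=72 to AMC III: 23·72/(10 + 0.13·72) → 1656 ÷ (484/25) = 10350/121 ≈ 85.537
Retention S: 1000/CN − 10 with CN=85.537 → S = 350/207 ≈ 1.691 in
Ia = 0.2S: 0.2·1.691 = 0.338 in (exactly 70/207)
Excess rainfall: 2.730 − 0.338 = 2.392 in; P > Ia so Q > 0
Runoff Q = (P−Ia)²/(P−Ia+S) = (2.392)²/(2.392+1.691) = 350191303/249911100 ≈ 1.401 in

Q = 350191303/249911100 in ≈ 1.401 in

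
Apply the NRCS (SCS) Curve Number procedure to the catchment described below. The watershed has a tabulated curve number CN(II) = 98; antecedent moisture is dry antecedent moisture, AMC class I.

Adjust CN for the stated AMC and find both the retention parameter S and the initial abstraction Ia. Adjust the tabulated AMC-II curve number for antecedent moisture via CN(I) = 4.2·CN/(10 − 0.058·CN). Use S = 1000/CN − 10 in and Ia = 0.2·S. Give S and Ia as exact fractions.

S = 500/1029 in ≈ 0.486 in; Ia = 100/1029 in ≈ 0.097 in

CN(I) from CN(II)=98: (4.2·98)/(10 − 0.058·98) = 102900/1079 ≈ 95.366
S = 1000/(102900/1079) − 10 = 500/1029 in ≈ 0.486 in
Ia = 0.2S: 0.2·0.486 = 0.097 in (exactly 100/1029)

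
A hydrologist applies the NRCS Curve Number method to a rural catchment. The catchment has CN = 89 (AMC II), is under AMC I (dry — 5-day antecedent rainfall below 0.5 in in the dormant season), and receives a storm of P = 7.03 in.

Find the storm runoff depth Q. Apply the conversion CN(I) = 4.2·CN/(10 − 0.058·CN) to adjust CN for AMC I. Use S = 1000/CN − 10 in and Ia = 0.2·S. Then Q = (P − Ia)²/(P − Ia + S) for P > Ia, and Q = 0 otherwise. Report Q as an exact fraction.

Q = 1449392064649/327805218300 in ≈ 4.422 in

Dry (AMC I): CN(I) = 4.2·89/(10 − 0.058·89) = (1869/5)/(2419/500) = 186900/2419 ≈ 77.263
Retention S: 1000/CN − 10 with CN=77.263 → S = 5500/1869 ≈ 2.943 in
Ia = 0.2·(5500/1869) = 1100/1869 in ≈ 0.589 in
Excess rainfall: 7.030 − 0.589 = 6.441 in; P > Ia so Q > 0
Q: (1203907/186900)² ÷ (1753907/186900) = 1449392064649/327805218300 in (≈ 4.422 in)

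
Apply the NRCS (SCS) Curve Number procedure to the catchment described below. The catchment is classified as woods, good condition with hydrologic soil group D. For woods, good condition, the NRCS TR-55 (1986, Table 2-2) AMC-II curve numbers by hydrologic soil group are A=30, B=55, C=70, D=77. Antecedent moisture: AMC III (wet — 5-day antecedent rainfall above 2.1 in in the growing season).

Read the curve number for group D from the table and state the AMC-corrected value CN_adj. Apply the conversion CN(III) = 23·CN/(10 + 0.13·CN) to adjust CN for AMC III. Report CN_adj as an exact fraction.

NRCS table: woods, good condition, soil group D → CN(II) = 77
CN(III) from CN(II)=77: (23·77)/(10 + 0.13·77) = 7700/87 ≈ 88.506

CN_adj = 7700/87 ≈ 88.506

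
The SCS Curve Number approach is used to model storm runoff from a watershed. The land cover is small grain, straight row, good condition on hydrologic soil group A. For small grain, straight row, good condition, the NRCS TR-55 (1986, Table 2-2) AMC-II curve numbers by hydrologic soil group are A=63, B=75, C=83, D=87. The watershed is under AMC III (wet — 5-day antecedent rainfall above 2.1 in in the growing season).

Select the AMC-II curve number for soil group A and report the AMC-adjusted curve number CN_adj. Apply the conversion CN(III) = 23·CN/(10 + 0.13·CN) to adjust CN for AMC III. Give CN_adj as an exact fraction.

NRCS table: small grain, straight row, good condition, soil group A → CN(II) = 63
CN(III) from CN(II)=63: (23·63)/(10 + 0.13·63) = 144900/1819 ≈ 79.659

CN_adj = 144900/1819 ≈ 79.659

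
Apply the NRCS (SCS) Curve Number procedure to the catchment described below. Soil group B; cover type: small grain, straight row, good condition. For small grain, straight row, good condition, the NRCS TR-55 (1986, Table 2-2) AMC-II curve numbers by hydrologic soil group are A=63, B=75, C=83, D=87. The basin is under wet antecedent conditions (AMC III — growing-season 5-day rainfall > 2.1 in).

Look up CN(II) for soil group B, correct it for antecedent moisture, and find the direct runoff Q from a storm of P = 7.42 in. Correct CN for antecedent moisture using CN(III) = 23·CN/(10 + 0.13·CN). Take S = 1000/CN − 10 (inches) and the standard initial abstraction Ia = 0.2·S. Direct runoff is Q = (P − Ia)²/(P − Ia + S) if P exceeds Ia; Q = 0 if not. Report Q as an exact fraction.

Q = 605110801/102116550 in ≈ 5.926 in

NRCS table: small grain, straight row, good condition, soil group B → CN(II) = 75
Adjust CN=75 to AMC III: 23·75/(10 + 0.13·75) → 1725 ÷ (79/4) = 6900/79 ≈ 87.342
Retention S: 1000/CN − 10 with CN=87.342 → S = 100/69 ≈ 1.449 in
Initial abstraction Ia = S/5 = (100/69)/5 = 20/69 ≈ 0.290 in
Excess rainfall: 7.420 − 0.290 = 7.130 in; P > Ia so Q > 0
Runoff Q = (P−Ia)²/(P−Ia+S) = (7.130)²/(7.130+1.449) = 605110801/102116550 ≈ 5.926 in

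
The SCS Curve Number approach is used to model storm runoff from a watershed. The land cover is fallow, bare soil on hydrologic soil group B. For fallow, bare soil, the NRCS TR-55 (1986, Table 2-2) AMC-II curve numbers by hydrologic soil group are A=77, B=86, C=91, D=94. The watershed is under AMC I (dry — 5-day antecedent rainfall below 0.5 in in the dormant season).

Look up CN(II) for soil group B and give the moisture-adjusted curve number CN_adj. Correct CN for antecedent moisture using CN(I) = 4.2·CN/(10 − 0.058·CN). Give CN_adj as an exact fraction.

CN_adj = 12900/179 ≈ 72.067

NRCS table: fallow, bare soil, soil group B → CN(II) = 86
CN(I) from CN(II)=86: (4.2·86)/(10 − 0.058·86) = 12900/179 ≈ 72.067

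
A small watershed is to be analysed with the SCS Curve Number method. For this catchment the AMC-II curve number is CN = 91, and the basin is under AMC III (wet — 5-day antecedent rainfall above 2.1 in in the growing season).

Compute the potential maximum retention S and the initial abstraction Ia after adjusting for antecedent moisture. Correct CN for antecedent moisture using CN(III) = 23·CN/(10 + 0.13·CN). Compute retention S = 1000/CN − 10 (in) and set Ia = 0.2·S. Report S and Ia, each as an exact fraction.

S = 900/2093 in ≈ 0.430 in; Ia = 180/2093 in ≈ 0.086 in

CN(III) from CN(II)=91: (23·91)/(10 + 0.13·91) = 209300/2183 ≈ 95.877
S = 1000/(209300/2183) − 10 = 900/2093 in ≈ 0.430 in
Initial abstraction Ia = S/5 = (900/2093)/5 = 180/2093 ≈ 0.086 in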